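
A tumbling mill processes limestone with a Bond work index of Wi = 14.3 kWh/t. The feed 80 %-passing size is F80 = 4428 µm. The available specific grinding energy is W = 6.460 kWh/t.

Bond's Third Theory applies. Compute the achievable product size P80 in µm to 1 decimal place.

W = 10 Wi / √P80 − 10 Wi / √F80
1/√P80 = 1/√F80 + W/(10·Wi)
  = 6.4600/(10·14.3) + 1/√4428 = 0.045175 + 0.015028 = 0.060203
P80 = (1/0.060203)² = 16.6106² = 275.91 µm

P80 = 275.9 µm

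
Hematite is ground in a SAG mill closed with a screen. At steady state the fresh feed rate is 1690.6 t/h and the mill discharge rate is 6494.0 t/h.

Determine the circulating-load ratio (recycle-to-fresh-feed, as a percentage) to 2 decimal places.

CL = 284.12 %

M = F + R at steady state, so:
R = M − F = 6494.0 − 1690.6 = 4803.4 t/h
CL = 100·R/F = 100·4803.4/1690.6 = 284.12 %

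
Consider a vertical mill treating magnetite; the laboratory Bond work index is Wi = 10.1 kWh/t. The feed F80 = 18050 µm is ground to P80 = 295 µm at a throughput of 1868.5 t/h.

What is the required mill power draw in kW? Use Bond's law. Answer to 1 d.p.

W = 10 Wi / √P80 − 10 Wi / √F80
W = 10·10.1·(1/√295 − 1/√18050) = 10·10.1·(0.050779) = 5.1287 kWh/t
Power = W × throughput = 5.1287 kWh/t × 1868.5 t/h = 9582.9 kW

P = 9582.9 kW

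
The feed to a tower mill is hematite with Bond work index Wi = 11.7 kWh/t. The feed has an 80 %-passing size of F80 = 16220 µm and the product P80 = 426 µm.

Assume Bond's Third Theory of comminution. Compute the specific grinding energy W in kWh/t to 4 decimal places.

W = 4.7500 kWh/t

W = 10·Wi·[P80^(−½) − F80^(−½)]
1/√426 = 0.048450;  1/√16220 = 0.007852
W = 10·11.7·(0.048450 − 0.007852) = 4.7500 kWh/t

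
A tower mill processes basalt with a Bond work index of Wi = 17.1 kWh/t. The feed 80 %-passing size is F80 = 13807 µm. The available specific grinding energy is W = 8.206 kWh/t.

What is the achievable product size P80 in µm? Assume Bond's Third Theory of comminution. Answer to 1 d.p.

P80 = 313.3 µm

W = 10 Wi (1/√P80 − 1/√F80)  [Bond]
⇒ 1/√P80 = W/(10 Wi) + 1/√F80
  = 8.2060/(10·17.1) + 1/√13807 = 0.047988 + 0.008510 = 0.056499
P80 = (1/0.056499)² = 17.6995² = 313.27 µm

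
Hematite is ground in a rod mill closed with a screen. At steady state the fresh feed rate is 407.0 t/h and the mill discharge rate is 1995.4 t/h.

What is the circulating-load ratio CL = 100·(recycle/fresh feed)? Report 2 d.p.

CL = 390.27 %

Mill node: discharge = fresh + recycle.
R = M − F = 1995.4 − 407.0 = 1588.4 t/h
CL = 100·R/F = 100·1588.4/407.0 = 390.27 %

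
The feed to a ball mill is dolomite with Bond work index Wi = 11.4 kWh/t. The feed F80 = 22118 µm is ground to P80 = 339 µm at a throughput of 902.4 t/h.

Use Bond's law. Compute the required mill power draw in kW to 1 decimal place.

P = 4895.6 kW

W = 10 Wi / √P80 − 10 Wi / √F80
W = 10·11.4·(1/√339 − 1/√22118) = 10·11.4·(0.047589) = 5.4251 kWh/t
Power = W × throughput = 5.4251 kWh/t × 902.4 t/h = 4895.6 kW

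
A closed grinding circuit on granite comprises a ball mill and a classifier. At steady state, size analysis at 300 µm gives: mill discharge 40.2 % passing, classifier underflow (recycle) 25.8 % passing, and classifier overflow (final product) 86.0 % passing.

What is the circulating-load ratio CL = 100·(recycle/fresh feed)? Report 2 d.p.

CL = 318.06 %

Two-product formula at 300 µm:
(1+r)d = ru + o → r = (o−d)/(d−u)
r = (86.0 − 40.2)/(40.2 − 25.8) = 45.8/14.4 = 3.1806
CL = 100·r = 318.06 %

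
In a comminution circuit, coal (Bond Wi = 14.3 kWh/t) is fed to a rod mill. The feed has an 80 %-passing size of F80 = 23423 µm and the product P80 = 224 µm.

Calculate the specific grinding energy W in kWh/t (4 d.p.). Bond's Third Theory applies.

W = 8.6202 kWh/t

W = 10 Wi (1/√P80 − 1/√F80)  [Bond]
1/√224 = 0.066815;  1/√23423 = 0.006534
W = 10·14.3·(0.066815 − 0.006534) = 8.6202 kWh/t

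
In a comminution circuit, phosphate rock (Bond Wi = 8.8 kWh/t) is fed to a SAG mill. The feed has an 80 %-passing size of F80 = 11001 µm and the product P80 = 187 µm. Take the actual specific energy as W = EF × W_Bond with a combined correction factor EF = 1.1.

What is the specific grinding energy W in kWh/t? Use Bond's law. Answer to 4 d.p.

W = 6.1558 kWh/t

W = 10·Wi·(P80^(-½) − F80^(-½))
1/√187 = 0.073127;  1/√11001 = 0.009534
W = 10·8.8·(0.073127 − 0.009534) = 5.5962 kWh/t
Corrected W = EF·W_Bond = 1.1·5.5962 = 6.1558 kWh/t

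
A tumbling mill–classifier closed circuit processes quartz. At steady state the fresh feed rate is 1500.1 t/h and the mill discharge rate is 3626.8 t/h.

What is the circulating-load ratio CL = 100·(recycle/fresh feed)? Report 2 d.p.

CL = 141.77 %

M = F + R at steady state, so:
R = M − F = 3626.8 − 1500.1 = 2126.7 t/h
CL = 100·R/F = 100·2126.7/1500.1 = 141.77 %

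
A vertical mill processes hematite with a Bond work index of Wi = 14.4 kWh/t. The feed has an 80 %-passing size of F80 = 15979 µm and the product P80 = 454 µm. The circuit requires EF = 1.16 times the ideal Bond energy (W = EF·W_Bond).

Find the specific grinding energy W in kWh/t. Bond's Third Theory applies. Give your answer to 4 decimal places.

W_Bond = 10·Wi·(1/√P₈₀ − 1/√F₈₀)
1/√454 = 0.046932;  1/√15979 = 0.007911
W = 10·14.4·(0.046932 − 0.007911) = 5.6191 kWh/t
W_actual = 1.16 × 5.6191 = 6.5181 kWh/t

W = 6.5181 kWh/t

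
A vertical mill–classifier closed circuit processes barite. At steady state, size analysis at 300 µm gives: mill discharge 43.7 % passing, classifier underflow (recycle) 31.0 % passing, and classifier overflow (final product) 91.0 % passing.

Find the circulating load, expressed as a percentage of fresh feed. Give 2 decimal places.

Classifier node, passing 300 µm:
Fd + Rd = Ru + Fo ⇒ R/F = (o−d)/(d−u)
r = (91.0 − 43.7)/(43.7 − 31.0) = 47.3/12.7 = 3.7244
CL = 100·r = 372.44 %

CL = 372.44 %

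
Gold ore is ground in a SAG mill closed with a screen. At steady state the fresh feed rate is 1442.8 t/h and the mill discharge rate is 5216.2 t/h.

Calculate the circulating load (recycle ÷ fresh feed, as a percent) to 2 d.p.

CL = 261.53 %

Discharge = new feed + return, hence
R = M − F = 5216.2 − 1442.8 = 3773.4 t/h
CL = 100·R/F = 100·3773.4/1442.8 = 261.53 %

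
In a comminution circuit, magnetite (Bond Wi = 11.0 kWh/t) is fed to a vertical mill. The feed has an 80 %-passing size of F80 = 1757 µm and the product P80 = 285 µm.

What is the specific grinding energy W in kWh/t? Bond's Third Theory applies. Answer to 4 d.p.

W = 10·Wi·(P80^(-½) − F80^(-½))
1/√285 = 0.059235;  1/√1757 = 0.023857
W = 10·11.0·(0.059235 − 0.023857) = 3.8916 kWh/t

W = 3.8916 kWh/t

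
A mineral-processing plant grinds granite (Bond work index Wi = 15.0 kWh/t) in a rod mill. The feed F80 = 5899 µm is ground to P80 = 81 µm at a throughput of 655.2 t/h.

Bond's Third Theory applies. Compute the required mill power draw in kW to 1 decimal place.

Bond: W = 10·Wi·(1/√P80 − 1/√F80)
W = 10·15.0·(1/√81 − 1/√5899) = 10·15.0·(0.098091) = 14.7137 kWh/t
P_mill = W·ṁ = 14.7137·655.2 = 9640.4 kW

P = 9640.4 kW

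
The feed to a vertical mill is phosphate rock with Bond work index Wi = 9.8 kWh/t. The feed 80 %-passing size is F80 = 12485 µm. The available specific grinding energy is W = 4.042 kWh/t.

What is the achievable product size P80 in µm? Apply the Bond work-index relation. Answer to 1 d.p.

Bond:  W = 10 Wi (1/√P − 1/√F)
1/√P80 = 1/√F80 + W/(10·Wi)
  = 4.0420/(10·9.8) + 1/√12485 = 0.041245 + 0.008950 = 0.050195
P80 = (1/0.050195)² = 19.9225² = 396.91 µm

P80 = 396.9 µm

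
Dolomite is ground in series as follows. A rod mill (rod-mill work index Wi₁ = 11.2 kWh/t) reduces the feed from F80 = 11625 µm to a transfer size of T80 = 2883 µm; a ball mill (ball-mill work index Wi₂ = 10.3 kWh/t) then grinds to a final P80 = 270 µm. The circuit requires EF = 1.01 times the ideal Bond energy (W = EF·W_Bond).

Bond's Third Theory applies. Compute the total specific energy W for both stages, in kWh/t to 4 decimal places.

W_Bond = 10·Wi·(1/√P₈₀ − 1/√F₈₀)
Stage 1 (11625→2883 µm, Wi₁=11.2): W₁ = 10·11.2·(0.018624 − 0.009275) = 1.0471 kWh/t
Stage 2 (2883→270 µm, Wi₂=10.3): W₂ = 10·10.3·(0.060858 − 0.018624) = 4.3501 kWh/t
W = W₁ + W₂ = 1.0471 + 4.3501 = 5.3972 kWh/t
Corrected W = EF·W_Bond = 1.01·5.3972 = 5.4512 kWh/t

W = 5.4512 kWh/t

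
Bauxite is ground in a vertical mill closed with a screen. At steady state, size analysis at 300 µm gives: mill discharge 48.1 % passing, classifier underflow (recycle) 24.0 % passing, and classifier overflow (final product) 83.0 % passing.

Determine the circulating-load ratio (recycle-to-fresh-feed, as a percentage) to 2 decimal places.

Let r = R/F. Size balance at 300 µm:
(1+r)d = ru + o → r = (o−d)/(d−u)
r = (83.0 − 48.1)/(48.1 − 24.0) = 34.9/24.1 = 1.4481
CL = 100·r = 144.81 %

CL = 144.81 %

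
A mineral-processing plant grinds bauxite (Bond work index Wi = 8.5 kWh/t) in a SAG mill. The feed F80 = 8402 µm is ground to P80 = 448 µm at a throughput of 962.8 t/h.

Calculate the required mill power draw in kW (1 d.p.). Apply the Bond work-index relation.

P = 2973.7 kW

Bond:  W = 10 Wi (1/√P − 1/√F)
W = 10·8.5·(1/√448 − 1/√8402) = 10·8.5·(0.036336) = 3.0886 kWh/t
P_mill = W·ṁ = 3.0886·962.8 = 2973.7 kW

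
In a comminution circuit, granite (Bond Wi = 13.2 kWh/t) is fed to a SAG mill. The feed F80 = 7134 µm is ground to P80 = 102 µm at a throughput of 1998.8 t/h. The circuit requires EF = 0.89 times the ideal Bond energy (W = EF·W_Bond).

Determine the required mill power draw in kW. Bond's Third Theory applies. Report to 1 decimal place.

P = 20470.4 kW

W = 10 Wi (1/√P80 − 1/√F80)  [Bond]
W = 10·13.2·(1/√102 − 1/√7134) = 10·13.2·(0.087175) = 11.5071 kWh/t
Apply correction: 11.5071 × 0.89 = 10.2413 kWh/t
Mill draw = 10.2413 × 1998.8 = 20470.4 kW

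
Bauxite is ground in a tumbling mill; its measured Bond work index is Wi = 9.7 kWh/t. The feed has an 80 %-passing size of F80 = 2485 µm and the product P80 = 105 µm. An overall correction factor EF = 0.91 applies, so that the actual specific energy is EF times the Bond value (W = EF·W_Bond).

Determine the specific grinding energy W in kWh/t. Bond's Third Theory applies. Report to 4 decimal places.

W = 6.8435 kWh/t

W = 10 Wi (P80^-0.5 − F80^-0.5)
1/√105 = 0.097590;  1/√2485 = 0.020060
W = 10·9.7·(0.097590 − 0.020060) = 7.5204 kWh/t
Corrected W = EF·W_Bond = 0.91·7.5204 = 6.8435 kWh/t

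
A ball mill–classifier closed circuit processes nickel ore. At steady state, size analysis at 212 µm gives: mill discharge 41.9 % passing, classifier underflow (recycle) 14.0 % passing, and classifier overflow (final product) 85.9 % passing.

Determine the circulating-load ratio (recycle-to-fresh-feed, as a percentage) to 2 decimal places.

CL = 157.71 %

Classifier node, passing 212 µm:
d + r·d = r·u + o → r(d−u) = o−d
r = (85.9 − 41.9)/(41.9 − 14.0) = 44.0/27.9 = 1.5771
CL = 100·r = 157.71 %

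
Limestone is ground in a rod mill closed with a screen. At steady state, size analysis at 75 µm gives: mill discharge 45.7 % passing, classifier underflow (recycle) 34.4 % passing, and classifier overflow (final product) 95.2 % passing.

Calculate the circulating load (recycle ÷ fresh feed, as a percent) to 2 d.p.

CL = 438.05 %

Classifier node, passing 75 µm:
d + r·d = r·u + o → r(d−u) = o−d
r = (95.2 − 45.7)/(45.7 − 34.4) = 49.5/11.3 = 4.3805
CL = 100·r = 438.05 %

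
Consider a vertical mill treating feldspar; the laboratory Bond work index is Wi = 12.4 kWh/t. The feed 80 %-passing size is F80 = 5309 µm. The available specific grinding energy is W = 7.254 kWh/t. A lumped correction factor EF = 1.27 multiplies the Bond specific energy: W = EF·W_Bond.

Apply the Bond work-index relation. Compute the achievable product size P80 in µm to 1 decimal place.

P80 = 279.8 µm

Bond:  W = 10 Wi (1/√P − 1/√F)
W_Bond = W / EF = 7.254 / 1.27 = 5.7118 kWh/t
⇒ 1/√P80 = W_Bond/(10·Wi) + 1/√F80
  = 5.7118/(10·12.4) + 1/√5309 = 0.046063 + 0.013724 = 0.059787
P80 = (1/0.059787)² = 16.7259² = 279.76 µm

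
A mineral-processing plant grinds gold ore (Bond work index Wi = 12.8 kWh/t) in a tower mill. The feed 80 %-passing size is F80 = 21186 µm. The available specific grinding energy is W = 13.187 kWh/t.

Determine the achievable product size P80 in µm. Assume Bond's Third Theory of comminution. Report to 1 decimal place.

W = 10·Wi·(P80^(-½) − F80^(-½))
⇒ 1/√P80 = W/(10·Wi) + 1/√F80
  = 13.1870/(10·12.8) + 1/√21186 = 0.103023 + 0.006870 = 0.109894
P80 = (1/0.109894)² = 9.0997² = 82.80 µm

P80 = 82.8 µm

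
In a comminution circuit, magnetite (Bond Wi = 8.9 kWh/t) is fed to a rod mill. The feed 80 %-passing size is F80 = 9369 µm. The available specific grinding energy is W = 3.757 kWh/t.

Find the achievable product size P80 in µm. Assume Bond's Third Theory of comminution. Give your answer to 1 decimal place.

W_Bond = 10·Wi·(1/√P₈₀ − 1/√F₈₀)
P80^(−½) = W/(10 Wi) + F80^(−½)
  = 3.7570/(10·8.9) + 1/√9369 = 0.042213 + 0.010331 = 0.052545
P80 = (1/0.052545)² = 19.0314² = 362.19 µm

P80 = 362.2 µm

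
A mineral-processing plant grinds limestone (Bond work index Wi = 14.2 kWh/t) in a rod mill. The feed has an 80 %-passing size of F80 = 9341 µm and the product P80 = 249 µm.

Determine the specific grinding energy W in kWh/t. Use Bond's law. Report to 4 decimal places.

W = 7.5296 kWh/t

W = 10·Wi·[P80^(−½) − F80^(−½)]
1/√249 = 0.063372;  1/√9341 = 0.010347
W = 10·14.2·(0.063372 − 0.010347) = 7.5296 kWh/t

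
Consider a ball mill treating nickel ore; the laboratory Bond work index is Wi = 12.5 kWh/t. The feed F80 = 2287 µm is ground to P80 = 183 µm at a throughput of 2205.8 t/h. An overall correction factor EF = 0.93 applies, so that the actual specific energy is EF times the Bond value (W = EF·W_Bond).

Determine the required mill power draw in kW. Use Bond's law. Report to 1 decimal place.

W = 10·Wi·(P80^(-½) − F80^(-½))
W = 10·12.5·(1/√183 − 1/√2287) = 10·12.5·(0.053012) = 6.6264 kWh/t
W_actual = 0.93 × 6.6264 = 6.1626 kWh/t
Power = W × throughput = 6.1626 kWh/t × 2205.8 t/h = 13593.4 kW

P = 13593.4 kW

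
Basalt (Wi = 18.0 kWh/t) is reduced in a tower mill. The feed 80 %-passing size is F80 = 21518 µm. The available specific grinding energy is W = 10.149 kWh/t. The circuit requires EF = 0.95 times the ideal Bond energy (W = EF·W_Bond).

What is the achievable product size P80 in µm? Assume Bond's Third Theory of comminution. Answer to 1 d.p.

W = 10 Wi / √P80 − 10 Wi / √F80
W_Bond = W / EF = 10.149 / 0.95 = 10.6832 kWh/t
1/√P80 = 1/√F80 + W_Bond/(10·Wi)
  = 10.6832/(10·18.0) + 1/√21518 = 0.059351 + 0.006817 = 0.066168
P80 = (1/0.066168)² = 15.1131² = 228.40 µm

P80 = 228.4 µm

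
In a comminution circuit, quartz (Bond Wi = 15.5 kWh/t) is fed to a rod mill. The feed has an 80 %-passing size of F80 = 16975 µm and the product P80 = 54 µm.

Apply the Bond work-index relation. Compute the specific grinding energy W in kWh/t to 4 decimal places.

Bond: W = 10·Wi·(1/√P80 − 1/√F80)
1/√54 = 0.136083;  1/√16975 = 0.007675
W = 10·15.5·(0.136083 − 0.007675) = 19.9032 kWh/t

W = 19.9032 kWh/t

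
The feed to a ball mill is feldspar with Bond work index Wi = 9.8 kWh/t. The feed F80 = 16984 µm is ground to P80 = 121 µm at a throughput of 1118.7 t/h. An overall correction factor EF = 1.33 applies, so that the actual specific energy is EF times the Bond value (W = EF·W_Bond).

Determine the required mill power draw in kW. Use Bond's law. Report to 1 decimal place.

P = 12136.7 kW

W = 10·Wi·(P80^(-½) − F80^(-½))
W = 10·9.8·(1/√121 − 1/√16984) = 10·9.8·(0.083236) = 8.1571 kWh/t
W_actual = 1.33 × 8.1571 = 10.8490 kWh/t
P_mill = W·ṁ = 10.8490·1118.7 = 12136.7 kW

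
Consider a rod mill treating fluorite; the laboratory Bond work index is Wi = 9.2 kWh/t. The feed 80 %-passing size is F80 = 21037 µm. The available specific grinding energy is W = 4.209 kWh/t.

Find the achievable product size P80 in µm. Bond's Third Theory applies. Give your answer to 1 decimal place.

P80 = 360.8 µm

W = 10 Wi (P80^-0.5 − F80^-0.5)
⇒ 1/√P80 = W/(10 Wi) + 1/√F80
  = 4.2090/(10·9.2) + 1/√21037 = 0.045750 + 0.006895 = 0.052645
P80 = (1/0.052645)² = 18.9953² = 360.82 µm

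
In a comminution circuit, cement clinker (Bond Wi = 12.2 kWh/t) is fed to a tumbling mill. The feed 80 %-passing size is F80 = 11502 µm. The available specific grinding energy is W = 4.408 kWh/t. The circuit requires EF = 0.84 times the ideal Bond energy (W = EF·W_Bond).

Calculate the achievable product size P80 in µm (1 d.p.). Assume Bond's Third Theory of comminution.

P80 = 365.1 µm

W = 10 Wi (P80^-0.5 − F80^-0.5)
W_Bond = W / EF = 4.408 / 0.84 = 5.2476 kWh/t
⇒ 1/√P80 = W_Bond/(10 Wi) + 1/√F80
  = 5.2476/(10·12.2) + 1/√11502 = 0.043013 + 0.009324 = 0.052338
P80 = (1/0.052338)² = 19.1068² = 365.07 µm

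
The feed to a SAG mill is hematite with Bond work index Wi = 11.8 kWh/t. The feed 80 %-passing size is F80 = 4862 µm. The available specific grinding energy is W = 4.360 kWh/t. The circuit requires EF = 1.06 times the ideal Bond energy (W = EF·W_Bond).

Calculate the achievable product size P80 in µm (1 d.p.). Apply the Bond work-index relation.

W = 10·Wi·[P80^(−½) − F80^(−½)]
W_Bond = W / EF = 4.360 / 1.06 = 4.1132 kWh/t
P80^(−½) = W_Bond/(10 Wi) + F80^(−½)
  = 4.1132/(10·11.8) + 1/√4862 = 0.034858 + 0.014341 = 0.049199
P80 = (1/0.049199)² = 20.3256² = 413.13 µm

P80 = 413.1 µm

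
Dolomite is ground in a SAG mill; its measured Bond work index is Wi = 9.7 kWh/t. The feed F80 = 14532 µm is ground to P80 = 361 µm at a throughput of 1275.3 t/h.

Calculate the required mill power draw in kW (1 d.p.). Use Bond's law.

P = 5484.6 kW

Bond:  W = 10 Wi (1/√P − 1/√F)
W = 10·9.7·(1/√361 − 1/√14532) = 10·9.7·(0.044336) = 4.3006 kWh/t
Mill draw = 4.3006 × 1275.3 = 5484.6 kW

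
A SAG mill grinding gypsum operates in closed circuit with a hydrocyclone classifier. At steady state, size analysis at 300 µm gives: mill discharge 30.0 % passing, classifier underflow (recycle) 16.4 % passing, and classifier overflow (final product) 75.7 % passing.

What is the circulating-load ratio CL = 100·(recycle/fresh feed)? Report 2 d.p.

Classifier node, passing 300 µm:
(1+r)·d = r·u + o ⇒ r = (o−d)/(d−u)
r = (75.7 − 30.0)/(30.0 − 16.4) = 45.7/13.6 = 3.3603
CL = 100·r = 336.03 %

CL = 336.03 %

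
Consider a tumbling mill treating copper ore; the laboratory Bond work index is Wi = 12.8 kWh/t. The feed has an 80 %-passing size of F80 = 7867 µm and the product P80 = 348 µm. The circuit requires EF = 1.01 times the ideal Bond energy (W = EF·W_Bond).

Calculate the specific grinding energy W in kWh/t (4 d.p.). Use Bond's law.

W = 5.4726 kWh/t

W = 10·Wi·[P80^(−½) − F80^(−½)]
1/√348 = 0.053606;  1/√7867 = 0.011274
W = 10·12.8·(0.053606 − 0.011274) = 5.4184 kWh/t
Apply correction: 5.4184 × 1.01 = 5.4726 kWh/t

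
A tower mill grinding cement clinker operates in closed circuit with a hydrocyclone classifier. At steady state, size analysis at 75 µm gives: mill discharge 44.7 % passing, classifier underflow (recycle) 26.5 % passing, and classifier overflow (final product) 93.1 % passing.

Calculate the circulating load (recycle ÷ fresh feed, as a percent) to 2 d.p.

Two-product formula at 75 µm:
(1+r)d = ru + o → r = (o−d)/(d−u)
r = (93.1 − 44.7)/(44.7 − 26.5) = 48.4/18.2 = 2.6593
CL = 100·r = 265.93 %

CL = 265.93 %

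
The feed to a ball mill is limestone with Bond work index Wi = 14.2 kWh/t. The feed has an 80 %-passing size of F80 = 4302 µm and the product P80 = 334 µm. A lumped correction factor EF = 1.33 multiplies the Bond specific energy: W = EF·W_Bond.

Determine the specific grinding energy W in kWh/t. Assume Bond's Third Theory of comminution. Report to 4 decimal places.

W = 7.4545 kWh/t

Bond: W = 10·Wi·(1/√P80 − 1/√F80)
1/√334 = 0.054718;  1/√4302 = 0.015246
W = 10·14.2·(0.054718 − 0.015246) = 5.6049 kWh/t
Corrected W = EF·W_Bond = 1.33·5.6049 = 7.4545 kWh/t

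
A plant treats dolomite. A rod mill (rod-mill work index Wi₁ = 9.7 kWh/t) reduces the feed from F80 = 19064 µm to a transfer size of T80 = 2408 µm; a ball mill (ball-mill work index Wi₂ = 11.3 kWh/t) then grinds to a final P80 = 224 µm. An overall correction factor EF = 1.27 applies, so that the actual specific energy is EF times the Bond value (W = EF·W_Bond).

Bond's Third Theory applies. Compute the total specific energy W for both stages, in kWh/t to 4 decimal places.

W = 8.2824 kWh/t

W = 10·Wi·[P80^(−½) − F80^(−½)]
Stage 1 (19064→2408 µm, Wi₁=9.7): W₁ = 10·9.7·(0.020378 − 0.007243) = 1.2742 kWh/t
Stage 2 (2408→224 µm, Wi₂=11.3): W₂ = 10·11.3·(0.066815 − 0.020378) = 5.2474 kWh/t
W = W₁ + W₂ = 1.2742 + 5.2474 = 6.5215 kWh/t
W_actual = 1.27 × 6.5215 = 8.2824 kWh/t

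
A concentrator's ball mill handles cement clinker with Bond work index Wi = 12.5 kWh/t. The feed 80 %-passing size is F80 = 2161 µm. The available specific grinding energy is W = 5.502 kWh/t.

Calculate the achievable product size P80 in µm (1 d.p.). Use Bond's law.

P80 = 232.9 µm

W = 10·Wi·[P80^(−½) − F80^(−½)]
P80^-0.5 = F80^-0.5 + W/(10 Wi)
  = 5.5020/(10·12.5) + 1/√2161 = 0.044016 + 0.021512 = 0.065528
P80 = (1/0.065528)² = 15.2607² = 232.89 µm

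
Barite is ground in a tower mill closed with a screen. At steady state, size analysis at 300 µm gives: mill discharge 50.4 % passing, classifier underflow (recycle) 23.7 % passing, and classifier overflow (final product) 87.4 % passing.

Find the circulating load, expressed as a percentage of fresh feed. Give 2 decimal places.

CL = 138.58 %

Balance %-passing 300 µm (r = R/F):
Fd + Rd = Ru + Fo ⇒ R/F = (o−d)/(d−u)
r = (87.4 − 50.4)/(50.4 − 23.7) = 37.0/26.7 = 1.3858
CL = 100·r = 138.58 %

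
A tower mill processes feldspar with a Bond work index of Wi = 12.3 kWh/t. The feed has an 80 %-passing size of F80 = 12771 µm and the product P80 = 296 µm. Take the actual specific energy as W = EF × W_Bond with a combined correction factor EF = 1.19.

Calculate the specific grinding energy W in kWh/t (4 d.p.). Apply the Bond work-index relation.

W = 10 Wi / √P80 − 10 Wi / √F80
1/√296 = 0.058124;  1/√12771 = 0.008849
W = 10·12.3·(0.058124 − 0.008849) = 6.0608 kWh/t
With EF = 1.19: W = 6.0608·1.19 = 7.2124 kWh/t

W = 7.2124 kWh/t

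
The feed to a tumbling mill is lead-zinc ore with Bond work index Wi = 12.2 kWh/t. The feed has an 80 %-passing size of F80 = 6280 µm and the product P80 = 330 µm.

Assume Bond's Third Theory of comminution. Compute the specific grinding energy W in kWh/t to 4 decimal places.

W = 5.1764 kWh/t

W_Bond = 10·Wi·(1/√P₈₀ − 1/√F₈₀)
1/√330 = 0.055048;  1/√6280 = 0.012619
W = 10·12.2·(0.055048 − 0.012619) = 5.1764 kWh/t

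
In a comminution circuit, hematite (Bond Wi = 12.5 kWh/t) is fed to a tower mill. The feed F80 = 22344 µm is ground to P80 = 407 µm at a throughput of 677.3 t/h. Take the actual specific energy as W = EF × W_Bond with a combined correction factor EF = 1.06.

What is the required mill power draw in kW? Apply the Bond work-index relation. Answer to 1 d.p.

P = 3848.0 kW

W = 10·Wi·(P80^(-½) − F80^(-½))
W = 10·12.5·(1/√407 − 1/√22344) = 10·12.5·(0.042878) = 5.3598 kWh/t
Corrected W = EF·W_Bond = 1.06·5.3598 = 5.6814 kWh/t
Power = W × throughput = 5.6814 kWh/t × 677.3 t/h = 3848.0 kW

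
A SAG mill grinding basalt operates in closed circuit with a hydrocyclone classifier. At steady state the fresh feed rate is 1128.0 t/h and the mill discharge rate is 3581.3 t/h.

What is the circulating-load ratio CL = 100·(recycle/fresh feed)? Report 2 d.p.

Steady state: M = F + R.
R = M − F = 3581.3 − 1128.0 = 2453.3 t/h
CL = 100·R/F = 100·2453.3/1128.0 = 217.49 %

CL = 217.49 %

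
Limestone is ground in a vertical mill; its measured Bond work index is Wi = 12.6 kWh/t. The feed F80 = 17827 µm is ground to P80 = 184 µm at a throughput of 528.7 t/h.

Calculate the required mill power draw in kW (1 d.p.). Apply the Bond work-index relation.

Bond: W = 10·Wi·(1/√P80 − 1/√F80)
W = 10·12.6·(1/√184 − 1/√17827) = 10·12.6·(0.066231) = 8.3451 kWh/t
P = W·T = 8.3451·528.7 = 4412.1 kW

P = 4412.1 kW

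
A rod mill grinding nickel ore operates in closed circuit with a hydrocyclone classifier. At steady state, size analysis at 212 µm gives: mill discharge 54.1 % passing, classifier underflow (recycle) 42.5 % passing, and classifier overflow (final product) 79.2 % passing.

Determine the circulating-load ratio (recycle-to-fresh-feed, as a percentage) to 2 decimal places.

CL = 216.38 %

Mass balance on the −212 µm fraction:
d + r·d = r·u + o → r(d−u) = o−d
r = (79.2 − 54.1)/(54.1 − 42.5) = 25.1/11.6 = 2.1638
CL = 100·r = 216.38 %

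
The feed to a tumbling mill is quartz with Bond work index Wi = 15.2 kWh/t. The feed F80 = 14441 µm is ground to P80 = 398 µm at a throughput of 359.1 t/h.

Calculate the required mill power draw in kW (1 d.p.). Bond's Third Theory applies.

W = 10 Wi (1/√P80 − 1/√F80)  [Bond]
W = 10·15.2·(1/√398 − 1/√14441) = 10·15.2·(0.041804) = 6.3542 kWh/t
P = W·T = 6.3542·359.1 = 2281.8 kW

P = 2281.8 kW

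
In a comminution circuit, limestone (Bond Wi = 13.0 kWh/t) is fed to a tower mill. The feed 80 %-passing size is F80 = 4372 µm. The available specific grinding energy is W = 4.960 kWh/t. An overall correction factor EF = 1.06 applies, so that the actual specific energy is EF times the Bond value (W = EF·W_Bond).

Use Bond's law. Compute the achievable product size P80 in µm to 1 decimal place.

P80 = 382.7 µm

W = 10 Wi / √P80 − 10 Wi / √F80
W_Bond = W / EF = 4.960 / 1.06 = 4.6792 kWh/t
⇒ 1/√P80 = W_Bond/(10 Wi) + 1/√F80
  = 4.6792/(10·13.0) + 1/√4372 = 0.035994 + 0.015124 = 0.051118
P80 = (1/0.051118)² = 19.5626² = 382.70 µm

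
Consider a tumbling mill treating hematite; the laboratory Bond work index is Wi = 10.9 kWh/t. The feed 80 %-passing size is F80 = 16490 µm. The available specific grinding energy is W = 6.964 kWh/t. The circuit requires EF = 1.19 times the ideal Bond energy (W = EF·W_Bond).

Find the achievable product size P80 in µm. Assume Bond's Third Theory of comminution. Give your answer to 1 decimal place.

Bond:  W = 10 Wi (1/√P − 1/√F)
W_Bond = W / EF = 6.964 / 1.19 = 5.8521 kWh/t
P80^-0.5 = F80^-0.5 + W_Bond/(10 Wi)
  = 5.8521/(10·10.9) + 1/√16490 = 0.053689 + 0.007787 = 0.061476
P80 = (1/0.061476)² = 16.2664² = 264.60 µm

P80 = 264.6 µm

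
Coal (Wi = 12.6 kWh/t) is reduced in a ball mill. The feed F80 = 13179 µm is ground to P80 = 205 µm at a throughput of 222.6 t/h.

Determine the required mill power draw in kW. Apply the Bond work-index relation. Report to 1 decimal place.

P = 1714.6 kW

W = 10 Wi (1/√P80 − 1/√F80)  [Bond]
W = 10·12.6·(1/√205 − 1/√13179) = 10·12.6·(0.061132) = 7.7027 kWh/t
Mill draw = 7.7027 × 222.6 = 1714.6 kW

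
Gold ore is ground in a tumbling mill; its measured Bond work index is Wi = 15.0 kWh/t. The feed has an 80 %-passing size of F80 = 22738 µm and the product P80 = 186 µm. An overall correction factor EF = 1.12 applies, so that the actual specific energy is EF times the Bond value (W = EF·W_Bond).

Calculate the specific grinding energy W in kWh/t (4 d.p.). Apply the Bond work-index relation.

Bond:  W = 10 Wi (1/√P − 1/√F)
1/√186 = 0.073324;  1/√22738 = 0.006632
W = 10·15.0·(0.073324 − 0.006632) = 10.0038 kWh/t
W_actual = 1.12 × 10.0038 = 11.2042 kWh/t

W = 11.2042 kWh/t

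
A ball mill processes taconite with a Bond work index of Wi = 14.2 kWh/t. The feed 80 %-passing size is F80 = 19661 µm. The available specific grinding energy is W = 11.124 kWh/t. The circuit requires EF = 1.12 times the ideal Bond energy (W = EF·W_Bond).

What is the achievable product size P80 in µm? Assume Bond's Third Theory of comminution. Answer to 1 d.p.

P80 = 168.3 µm

W = 10 Wi (P80^-0.5 − F80^-0.5)
W_Bond = W / EF = 11.124 / 1.12 = 9.9321 kWh/t
1/√P80 = 1/√F80 + W_Bond/(10·Wi)
  = 9.9321/(10·14.2) + 1/√19661 = 0.069945 + 0.007132 = 0.077076
P80 = (1/0.077076)² = 12.9741² = 168.33 µm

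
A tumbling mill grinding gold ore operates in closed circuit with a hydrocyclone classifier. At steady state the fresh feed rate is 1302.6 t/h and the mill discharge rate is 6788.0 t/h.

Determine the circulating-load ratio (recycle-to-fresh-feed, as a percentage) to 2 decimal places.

CL = 421.11 %

Discharge = new feed + return, hence
R = M − F = 6788.0 − 1302.6 = 5485.4 t/h
CL = 100·R/F = 100·5485.4/1302.6 = 421.11 %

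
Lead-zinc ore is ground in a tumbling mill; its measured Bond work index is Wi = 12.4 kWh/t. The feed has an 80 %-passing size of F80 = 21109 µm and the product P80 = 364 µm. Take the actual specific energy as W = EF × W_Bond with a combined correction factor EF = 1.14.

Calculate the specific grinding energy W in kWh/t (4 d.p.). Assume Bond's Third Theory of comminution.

W = 10·Wi·[P80^(−½) − F80^(−½)]
1/√364 = 0.052414;  1/√21109 = 0.006883
W = 10·12.4·(0.052414 − 0.006883) = 5.6459 kWh/t
W_actual = 1.14 × 5.6459 = 6.4363 kWh/t

W = 6.4363 kWh/t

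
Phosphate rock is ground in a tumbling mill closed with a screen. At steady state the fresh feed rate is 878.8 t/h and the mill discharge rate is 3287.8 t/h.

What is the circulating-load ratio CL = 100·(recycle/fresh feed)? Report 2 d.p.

CL = 274.12 %

Discharge = new feed + return, hence
R = M − F = 3287.8 − 878.8 = 2409.0 t/h
CL = 100·R/F = 100·2409.0/878.8 = 274.12 %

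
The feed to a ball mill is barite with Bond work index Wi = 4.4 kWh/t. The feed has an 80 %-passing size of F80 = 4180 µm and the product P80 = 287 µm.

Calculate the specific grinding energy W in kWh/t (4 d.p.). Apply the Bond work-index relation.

W = 1.9167 kWh/t

W = 10 Wi (P80^-0.5 − F80^-0.5)
1/√287 = 0.059028;  1/√4180 = 0.015467
W = 10·4.4·(0.059028 − 0.015467) = 1.9167 kWh/t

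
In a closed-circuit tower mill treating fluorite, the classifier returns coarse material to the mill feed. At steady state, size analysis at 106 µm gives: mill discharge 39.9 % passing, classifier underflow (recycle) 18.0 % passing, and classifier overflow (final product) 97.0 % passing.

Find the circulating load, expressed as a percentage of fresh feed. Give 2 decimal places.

CL = 260.73 %

Let r = R/F. Size balance at 106 µm:
Fd + Rd = Ru + Fo ⇒ R/F = (o−d)/(d−u)
r = (97.0 − 39.9)/(39.9 − 18.0) = 57.1/21.9 = 2.6073
CL = 100·r = 260.73 %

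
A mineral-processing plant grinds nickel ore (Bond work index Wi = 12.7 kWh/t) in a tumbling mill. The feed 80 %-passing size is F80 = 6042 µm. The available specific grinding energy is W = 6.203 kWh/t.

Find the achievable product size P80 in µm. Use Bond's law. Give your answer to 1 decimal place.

P80 = 262.6 µm

W = 10·Wi·(P80^(-½) − F80^(-½))
P80^-0.5 = F80^-0.5 + W/(10 Wi)
  = 6.2030/(10·12.7) + 1/√6042 = 0.048843 + 0.012865 = 0.061708
P80 = (1/0.061708)² = 16.2055² = 262.62 µm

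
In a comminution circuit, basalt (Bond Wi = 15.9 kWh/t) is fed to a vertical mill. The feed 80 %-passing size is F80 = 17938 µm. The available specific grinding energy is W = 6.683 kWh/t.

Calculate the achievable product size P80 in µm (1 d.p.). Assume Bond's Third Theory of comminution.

P80 = 408.2 µm

W = 10·Wi·(P80^(-½) − F80^(-½))
1/√P80 = 1/√F80 + W/(10·Wi)
  = 6.6830/(10·15.9) + 1/√17938 = 0.042031 + 0.007466 = 0.049498
P80 = (1/0.049498)² = 20.2029² = 408.16 µm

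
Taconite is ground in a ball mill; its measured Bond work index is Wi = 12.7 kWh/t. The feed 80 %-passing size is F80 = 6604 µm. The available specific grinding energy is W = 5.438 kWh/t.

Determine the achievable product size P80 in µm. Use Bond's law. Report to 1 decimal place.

W = 10·Wi·(P80^(-½) − F80^(-½))
P80^-0.5 = F80^-0.5 + W/(10 Wi)
  = 5.4380/(10·12.7) + 1/√6604 = 0.042819 + 0.012305 = 0.055124
P80 = (1/0.055124)² = 18.1408² = 329.09 µm

P80 = 329.1 µm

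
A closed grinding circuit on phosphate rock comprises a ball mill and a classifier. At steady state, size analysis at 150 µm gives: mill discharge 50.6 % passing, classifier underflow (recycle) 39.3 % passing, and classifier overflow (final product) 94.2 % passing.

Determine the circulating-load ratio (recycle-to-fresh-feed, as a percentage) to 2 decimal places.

Mass balance on the −150 µm fraction:
(1+r)d = ru + o → r = (o−d)/(d−u)
r = (94.2 − 50.6)/(50.6 − 39.3) = 43.6/11.3 = 3.8584
CL = 100·r = 385.84 %

CL = 385.84 %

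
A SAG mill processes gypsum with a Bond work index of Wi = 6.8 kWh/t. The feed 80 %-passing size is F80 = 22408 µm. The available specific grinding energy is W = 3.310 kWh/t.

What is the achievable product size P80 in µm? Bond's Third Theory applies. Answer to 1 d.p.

W = 10·Wi·[P80^(−½) − F80^(−½)]
P80^(−½) = W/(10 Wi) + F80^(−½)
  = 3.3100/(10·6.8) + 1/√22408 = 0.048676 + 0.006680 = 0.055357
P80 = (1/0.055357)² = 18.0646² = 326.33 µm

P80 = 326.3 µm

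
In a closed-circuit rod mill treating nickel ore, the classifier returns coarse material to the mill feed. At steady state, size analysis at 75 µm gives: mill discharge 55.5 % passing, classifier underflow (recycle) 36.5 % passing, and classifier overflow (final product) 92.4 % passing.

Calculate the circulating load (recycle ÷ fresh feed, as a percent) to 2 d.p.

Two-product formula at 75 µm:
Fd + Rd = Ru + Fo ⇒ R/F = (o−d)/(d−u)
r = (92.4 − 55.5)/(55.5 − 36.5) = 36.9/19.0 = 1.9421
CL = 100·r = 194.21 %

CL = 194.21 %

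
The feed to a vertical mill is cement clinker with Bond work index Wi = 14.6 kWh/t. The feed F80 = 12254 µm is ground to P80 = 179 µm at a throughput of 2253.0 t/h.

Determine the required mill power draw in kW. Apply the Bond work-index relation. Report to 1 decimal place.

W = 10·Wi·(P80^(-½) − F80^(-½))
W = 10·14.6·(1/√179 − 1/√12254) = 10·14.6·(0.065710) = 9.5936 kWh/t
Power = W × throughput = 9.5936 kWh/t × 2253.0 t/h = 21614.5 kW

P = 21614.5 kW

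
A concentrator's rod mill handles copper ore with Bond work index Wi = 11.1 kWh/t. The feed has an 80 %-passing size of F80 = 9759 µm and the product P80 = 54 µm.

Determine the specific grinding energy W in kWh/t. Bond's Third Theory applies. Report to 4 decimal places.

W = 10·Wi·(P80^(-½) − F80^(-½))
1/√54 = 0.136083;  1/√9759 = 0.010123
W = 10·11.1·(0.136083 − 0.010123) = 13.9816 kWh/t

W = 13.9816 kWh/t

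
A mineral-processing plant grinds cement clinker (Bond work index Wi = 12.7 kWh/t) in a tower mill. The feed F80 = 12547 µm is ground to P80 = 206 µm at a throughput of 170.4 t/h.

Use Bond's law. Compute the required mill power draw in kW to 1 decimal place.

Bond: W = 10·Wi·(1/√P80 − 1/√F80)
W = 10·12.7·(1/√206 − 1/√12547) = 10·12.7·(0.060746) = 7.7147 kWh/t
Power = W × throughput = 7.7147 kWh/t × 170.4 t/h = 1314.6 kW

P = 1314.6 kW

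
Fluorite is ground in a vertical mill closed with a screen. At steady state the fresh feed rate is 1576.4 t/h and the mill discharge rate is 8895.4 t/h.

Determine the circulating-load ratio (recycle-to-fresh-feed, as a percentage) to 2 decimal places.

M = F + R at steady state, so:
R = M − F = 8895.4 − 1576.4 = 7319.0 t/h
CL = 100·R/F = 100·7319.0/1576.4 = 464.29 %

CL = 464.29 %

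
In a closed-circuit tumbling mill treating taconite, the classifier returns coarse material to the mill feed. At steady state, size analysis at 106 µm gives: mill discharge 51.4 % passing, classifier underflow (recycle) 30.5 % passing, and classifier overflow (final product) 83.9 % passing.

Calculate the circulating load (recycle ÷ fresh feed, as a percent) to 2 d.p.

Mass balance on the −106 µm fraction:
d + r·d = r·u + o → r(d−u) = o−d
r = (83.9 − 51.4)/(51.4 − 30.5) = 32.5/20.9 = 1.5550
CL = 100·r = 155.50 %

CL = 155.50 %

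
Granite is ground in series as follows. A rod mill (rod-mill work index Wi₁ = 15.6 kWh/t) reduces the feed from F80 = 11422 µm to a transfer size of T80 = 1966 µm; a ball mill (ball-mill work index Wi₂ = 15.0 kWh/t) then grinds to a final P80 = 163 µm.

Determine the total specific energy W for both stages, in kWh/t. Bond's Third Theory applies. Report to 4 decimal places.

Bond: W = 10·Wi·(1/√P80 − 1/√F80)
Stage 1 (11422→1966 µm, Wi₁=15.6): W₁ = 10·15.6·(0.022553 − 0.009357) = 2.0586 kWh/t
Stage 2 (1966→163 µm, Wi₂=15.0): W₂ = 10·15.0·(0.078326 − 0.022553) = 8.3659 kWh/t
W = W₁ + W₂ = 2.0586 + 8.3659 = 10.4246 kWh/t

W = 10.4246 kWh/t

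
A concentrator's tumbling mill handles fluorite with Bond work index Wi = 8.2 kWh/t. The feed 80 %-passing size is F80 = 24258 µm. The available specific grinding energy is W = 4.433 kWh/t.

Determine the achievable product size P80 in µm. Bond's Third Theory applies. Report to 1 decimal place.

Bond: W = 10·Wi·(1/√P80 − 1/√F80)
1/√P80 = 1/√F80 + W/(10·Wi)
  = 4.4330/(10·8.2) + 1/√24258 = 0.054061 + 0.006421 = 0.060482
P80 = (1/0.060482)² = 16.5340² = 273.37 µm

P80 = 273.4 µm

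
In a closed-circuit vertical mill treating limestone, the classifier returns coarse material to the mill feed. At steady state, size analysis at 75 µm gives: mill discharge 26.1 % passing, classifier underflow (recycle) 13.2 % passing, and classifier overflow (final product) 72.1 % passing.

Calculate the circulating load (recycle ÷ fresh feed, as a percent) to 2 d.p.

Mass balance on the −75 µm fraction:
Fd + Rd = Ru + Fo ⇒ R/F = (o−d)/(d−u)
r = (72.1 − 26.1)/(26.1 − 13.2) = 46.0/12.9 = 3.5659
CL = 100·r = 356.59 %

CL = 356.59 %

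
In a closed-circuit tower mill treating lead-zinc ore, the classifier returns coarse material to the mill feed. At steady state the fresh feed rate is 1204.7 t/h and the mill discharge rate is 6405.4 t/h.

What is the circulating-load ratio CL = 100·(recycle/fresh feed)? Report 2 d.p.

Mill node: discharge = fresh + recycle.
R = M − F = 6405.4 − 1204.7 = 5200.7 t/h
CL = 100·R/F = 100·5200.7/1204.7 = 431.70 %

CL = 431.70 %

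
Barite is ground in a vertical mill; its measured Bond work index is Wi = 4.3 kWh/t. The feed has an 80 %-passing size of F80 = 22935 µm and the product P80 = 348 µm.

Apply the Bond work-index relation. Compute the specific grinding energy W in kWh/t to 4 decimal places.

W = 2.0211 kWh/t

W = 10·Wi·(P80^(-½) − F80^(-½))
1/√348 = 0.053606;  1/√22935 = 0.006603
W = 10·4.3·(0.053606 − 0.006603) = 2.0211 kWh/t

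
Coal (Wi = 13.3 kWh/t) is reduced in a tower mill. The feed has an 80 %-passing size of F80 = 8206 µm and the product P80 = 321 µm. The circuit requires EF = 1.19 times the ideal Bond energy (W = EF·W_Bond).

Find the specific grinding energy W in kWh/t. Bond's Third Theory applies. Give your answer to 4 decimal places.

W = 7.0866 kWh/t

Bond: W = 10·Wi·(1/√P80 − 1/√F80)
1/√321 = 0.055815;  1/√8206 = 0.011039
W = 10·13.3·(0.055815 − 0.011039) = 5.9551 kWh/t
W_actual = 1.19 × 5.9551 = 7.0866 kWh/t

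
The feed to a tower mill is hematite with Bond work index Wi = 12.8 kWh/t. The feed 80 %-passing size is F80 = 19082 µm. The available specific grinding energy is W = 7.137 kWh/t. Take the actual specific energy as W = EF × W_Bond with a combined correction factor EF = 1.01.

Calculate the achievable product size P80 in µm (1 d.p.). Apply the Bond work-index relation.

P80 = 256.5 µm

W_Bond = 10·Wi·(1/√P₈₀ − 1/√F₈₀)
W_Bond = W / EF = 7.137 / 1.01 = 7.0663 kWh/t
⇒ 1/√P80 = W_Bond/(10 Wi) + 1/√F80
  = 7.0663/(10·12.8) + 1/√19082 = 0.055206 + 0.007239 = 0.062445
P80 = (1/0.062445)² = 16.0141² = 256.45 µm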